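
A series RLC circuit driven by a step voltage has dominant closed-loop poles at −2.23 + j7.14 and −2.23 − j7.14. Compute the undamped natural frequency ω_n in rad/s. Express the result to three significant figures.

ω_n ≈ 7.48 rad/s

The poles are at −σ ± jω_d with σ = 2.23 and ω_d = 7.14, so ω_n = √(σ²+ω_d²) = 7.48 rad/s and ζ = σ/ω_n = 0.298.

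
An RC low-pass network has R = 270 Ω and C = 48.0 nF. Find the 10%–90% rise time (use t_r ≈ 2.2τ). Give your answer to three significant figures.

t_r ≈ 0.0000285 s

τ = RC = 270 × 48.0 nF = 0.0000130 s.
t_r ≈ 2.2τ = 0.0000285 s.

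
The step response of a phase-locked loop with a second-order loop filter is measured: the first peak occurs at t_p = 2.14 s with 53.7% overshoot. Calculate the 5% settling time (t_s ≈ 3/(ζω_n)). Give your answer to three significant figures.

ζ from %OS: ζ = |ln 0.537|/√(π²+ln²0.537) = 0.194.
From t_p = π/ω_d, ω_d = π/2.14 = 1.47 rad/s, so ω_n = ω_d/√(1−ζ²) = 1.50 rad/s.
t_s ≈ 3/(ζω_n) = 3/(0.194·1.50) = 10.3 s.

t_s ≈ 10.3 s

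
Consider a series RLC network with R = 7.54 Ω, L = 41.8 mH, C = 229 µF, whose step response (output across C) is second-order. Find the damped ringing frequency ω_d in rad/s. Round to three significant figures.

ω_d ≈ 310 rad/s

For a series RLC circuit (capacitor voltage as output), ω_n = 1/√(LC) = 1/√(41.8 mH · 229 µF) = 323 rad/s.
ζ = (R/2)·√(C/L) = (7.54/2)·√(229 µF/41.8 mH) = 0.279.
ω_d = ω_n√(1−ζ²) = 310 rad/s.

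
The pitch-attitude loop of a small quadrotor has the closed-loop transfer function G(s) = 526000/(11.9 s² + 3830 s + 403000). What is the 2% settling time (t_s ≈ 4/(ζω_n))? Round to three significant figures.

Dividing through by 11.9: denominator becomes s² + 321.8 s + 33870.
So ω_n = √33870 = 184 rad/s and ζ = 321.8/(2·184) = 0.874.
t_s ≈ 4/(ζω_n) = 0.0249 s.

t_s ≈ 0.0249 s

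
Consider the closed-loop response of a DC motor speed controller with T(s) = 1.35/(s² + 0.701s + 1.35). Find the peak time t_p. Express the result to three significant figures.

Comparing the denominator to s² + 2ζω_n s + ω_n²: ω_n = √1.35 = 1.16 rad/s, and 2ζω_n = 0.701 so ζ = 0.701/(2·1.16) = 0.302.
The damped frequency ω_d = ω_n√(1−ζ²) = 1.11 rad/s. Then t_p = π/ω_d = 2.84 s.

t_p ≈ 2.84 s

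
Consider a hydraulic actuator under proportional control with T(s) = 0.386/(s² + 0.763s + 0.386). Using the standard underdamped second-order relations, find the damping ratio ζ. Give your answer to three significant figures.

ζ ≈ 0.614

Comparing the denominator to s² + 2ζω_n s + ω_n²: ω_n = √0.386 = 0.621 rad/s, and 2ζω_n = 0.763 so ζ = 0.763/(2·0.621) = 0.614.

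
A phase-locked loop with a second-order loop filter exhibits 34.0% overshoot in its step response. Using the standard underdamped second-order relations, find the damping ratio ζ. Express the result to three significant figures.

ζ ≈ 0.325

Inverting the overshoot relation: ζ = |ln 0.340|/√(π² + ln²0.340) = 0.325.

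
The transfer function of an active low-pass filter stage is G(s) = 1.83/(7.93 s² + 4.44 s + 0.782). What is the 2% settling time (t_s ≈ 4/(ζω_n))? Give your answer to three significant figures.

t_s ≈ 14.3 s

Dividing through by 7.93: denominator becomes s² + 0.5599 s + 0.09861.
So ω_n = √0.09861 = 0.314 rad/s and ζ = 0.5599/(2·0.314) = 0.891.
t_s ≈ 4/(ζω_n) = 14.3 s.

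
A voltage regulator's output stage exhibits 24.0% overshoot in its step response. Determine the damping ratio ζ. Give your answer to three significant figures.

Inverting the overshoot relation: ζ = |ln 0.240|/√(π² + ln²0.240) = 0.414.

ζ ≈ 0.414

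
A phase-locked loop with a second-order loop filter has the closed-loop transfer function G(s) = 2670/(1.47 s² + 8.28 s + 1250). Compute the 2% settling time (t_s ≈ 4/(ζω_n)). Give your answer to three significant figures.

t_s ≈ 1.42 s

Dividing through by 1.47: denominator becomes s² + 5.633 s + 850.3.
So ω_n = √850.3 = 29.2 rad/s and ζ = 5.633/(2·29.2) = 0.0966.
t_s ≈ 4/(ζω_n) = 1.42 s.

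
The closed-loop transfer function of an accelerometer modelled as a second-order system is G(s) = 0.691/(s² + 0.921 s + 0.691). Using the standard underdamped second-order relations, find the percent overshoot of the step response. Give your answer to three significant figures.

Comparing the denominator to s² + 2ζω_n s + ω_n²: ω_n = √0.691 = 0.831 rad/s, and 2ζω_n = 0.921 so ζ = 0.921/(2·0.831) = 0.554.
%OS = 100·exp(−πζ/√(1−ζ²)) = 12.4%.

%OS ≈ 12.4%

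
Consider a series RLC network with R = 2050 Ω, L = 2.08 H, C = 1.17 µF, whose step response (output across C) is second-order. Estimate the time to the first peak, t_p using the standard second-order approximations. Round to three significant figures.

For a series RLC circuit (capacitor voltage as output), ω_n = 1/√(LC) = 1/√(2.08 H · 1.17 µF) = 641 rad/s.
ζ = (R/2)·√(C/L) = (2050/2)·√(1.17 µF/2.08 H) = 0.769.
ω_d = ω_n√(1−ζ²) = 410 rad/s. t_p = π/ω_d = 0.00766 s.

t_p ≈ 0.00766 s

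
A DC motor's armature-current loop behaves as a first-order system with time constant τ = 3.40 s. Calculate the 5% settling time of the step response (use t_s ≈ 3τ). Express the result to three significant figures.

t_s ≈ 3τ = 10.2 s.

t_s ≈ 10.2 s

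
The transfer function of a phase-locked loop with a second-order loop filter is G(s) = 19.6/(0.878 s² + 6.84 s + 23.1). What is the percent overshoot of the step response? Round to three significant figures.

Dividing through by 0.878: denominator becomes s² + 7.790 s + 26.31.
So ω_n = √26.31 = 5.13 rad/s and ζ = 7.790/(2·5.13) = 0.759.
Overshoot: exp(−π·0.759/√(1−0.759²)) = 0.0256, i.e. 2.56%.

%OS ≈ 2.56%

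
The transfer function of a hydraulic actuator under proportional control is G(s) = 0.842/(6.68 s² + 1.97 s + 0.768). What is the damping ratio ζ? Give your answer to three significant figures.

ζ ≈ 0.435

Dividing through by 6.68: denominator becomes s² + 0.2949 s + 0.1150.
So ω_n = √0.1150 = 0.339 rad/s and ζ = 0.2949/(2·0.339) = 0.435.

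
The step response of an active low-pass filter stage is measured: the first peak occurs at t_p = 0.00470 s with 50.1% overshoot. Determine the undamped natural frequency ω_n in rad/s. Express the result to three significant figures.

ζ from %OS: ζ = |ln 0.501|/√(π²+ln²0.501) = 0.215.
t_p = π/ω_d ⇒ ω_d = 668 rad/s; then ω_n = ω_d/√(1−ζ²) = 684 rad/s.

ω_n ≈ 684 rad/s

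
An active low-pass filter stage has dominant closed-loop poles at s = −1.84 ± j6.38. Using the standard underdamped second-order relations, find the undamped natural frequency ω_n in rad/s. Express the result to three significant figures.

ω_n ≈ 6.64 rad/s

The poles are at −σ ± jω_d with σ = 1.84 and ω_d = 6.38, so ω_n = √(σ²+ω_d²) = 6.64 rad/s and ζ = σ/ω_n = 0.277.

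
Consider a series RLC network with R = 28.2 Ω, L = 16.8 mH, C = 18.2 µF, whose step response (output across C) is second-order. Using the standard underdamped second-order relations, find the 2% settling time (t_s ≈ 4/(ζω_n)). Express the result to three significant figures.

t_s ≈ 0.00477 s

For a series RLC circuit (capacitor voltage as output), ω_n = 1/√(LC) = 1/√(16.8 mH · 18.2 µF) = 1810 rad/s.
ζ = (R/2)·√(C/L) = (28.2/2)·√(18.2 µF/16.8 mH) = 0.464.
t_s ≈ 4/(ζω_n) = 0.00477 s.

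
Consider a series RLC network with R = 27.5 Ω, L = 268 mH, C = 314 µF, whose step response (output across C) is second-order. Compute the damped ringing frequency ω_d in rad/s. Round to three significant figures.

ω_d ≈ 96.2 rad/s

For a series RLC circuit (capacitor voltage as output), ω_n = 1/√(LC) = 1/√(268 mH · 314 µF) = 109 rad/s.
ζ = (R/2)·√(C/L) = (27.5/2)·√(314 µF/268 mH) = 0.471.
The damped frequency ω_d = ω_n√(1−ζ²) = 96.2 rad/s.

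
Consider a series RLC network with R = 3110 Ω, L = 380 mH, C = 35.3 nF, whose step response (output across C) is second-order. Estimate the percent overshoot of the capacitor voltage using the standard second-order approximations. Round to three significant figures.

%OS ≈ 18.4%

For a series RLC circuit (capacitor voltage as output), ω_n = 1/√(LC) = 1/√(380 mH · 35.3 nF) = 8630 rad/s.
ζ = (R/2)·√(C/L) = (3110/2)·√(35.3 nF/380 mH) = 0.474.
Overshoot: exp(−π·0.474/√(1−0.474²)) = 0.184, i.e. 18.4%.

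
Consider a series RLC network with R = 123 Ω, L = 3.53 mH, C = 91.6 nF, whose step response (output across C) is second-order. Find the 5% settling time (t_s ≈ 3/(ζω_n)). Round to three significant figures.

t_s ≈ 0.000172 s

For a series RLC circuit (capacitor voltage as output), ω_n = 1/√(LC) = 1/√(3.53 mH · 91.6 nF) = 55600 rad/s.
ζ = (R/2)·√(C/L) = (123/2)·√(91.6 nF/3.53 mH) = 0.313.
t_s ≈ 3/(ζω_n) = 0.000172 s.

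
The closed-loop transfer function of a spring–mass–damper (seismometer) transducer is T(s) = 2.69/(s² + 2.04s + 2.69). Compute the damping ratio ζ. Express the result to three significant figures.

ω_n = √2.69 = 1.64 rad/s; ζ = 2.04/(2·1.64) = 0.622.

ζ ≈ 0.622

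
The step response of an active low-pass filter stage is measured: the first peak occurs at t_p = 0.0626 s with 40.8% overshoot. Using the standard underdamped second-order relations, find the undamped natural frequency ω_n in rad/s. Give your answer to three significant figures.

From the overshoot, ζ = −ln(OS)/√(π²+ln²(OS)) = 0.274.
From t_p = π/ω_d, ω_d = π/0.0626 = 50.2 rad/s, so ω_n = ω_d/√(1−ζ²) = 52.2 rad/s.

ω_n ≈ 52.2 rad/s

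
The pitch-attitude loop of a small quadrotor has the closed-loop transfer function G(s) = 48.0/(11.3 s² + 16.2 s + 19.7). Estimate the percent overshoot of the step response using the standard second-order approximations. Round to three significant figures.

%OS ≈ 13.1%

Dividing through by 11.3: denominator becomes s² + 1.434 s + 1.743.
So ω_n = √1.743 = 1.32 rad/s and ζ = 1.434/(2·1.32) = 0.543.
%OS = 100 e^{−πζ/√(1−ζ²)} with ζ = 0.543 gives 13.1%.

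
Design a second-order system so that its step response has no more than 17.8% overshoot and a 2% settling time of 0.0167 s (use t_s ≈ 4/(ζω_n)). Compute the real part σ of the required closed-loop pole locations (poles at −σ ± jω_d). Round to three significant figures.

The settling-time spec alone fixes σ = ζω_n = 4/t_s = 4/0.0167 = 240.
(Overshoot then fixes ζ = 0.482 and hence ω_d = σ·√(1−ζ²)/ζ = 436 rad/s.)

σ ≈ 240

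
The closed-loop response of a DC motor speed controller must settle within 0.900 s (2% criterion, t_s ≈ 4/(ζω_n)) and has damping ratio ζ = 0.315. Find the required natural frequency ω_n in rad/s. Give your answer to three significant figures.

ω_n ≈ 14.1 rad/s

Rearranging t_s ≈ 4/(ζω_n) gives ω_n = 4/(ζ·t_s) = 4/(0.315 × 0.900) = 14.1 rad/s.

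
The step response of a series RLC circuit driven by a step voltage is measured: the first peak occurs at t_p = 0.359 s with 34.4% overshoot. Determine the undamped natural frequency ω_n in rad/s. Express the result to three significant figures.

ω_n ≈ 9.24 rad/s

ζ from %OS: ζ = |ln 0.344|/√(π²+ln²0.344) = 0.322.
From t_p = π/ω_d, ω_d = π/0.359 = 8.75 rad/s, so ω_n = ω_d/√(1−ζ²) = 9.24 rad/s.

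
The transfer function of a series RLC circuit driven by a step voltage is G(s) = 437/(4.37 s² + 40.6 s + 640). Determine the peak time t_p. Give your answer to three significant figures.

t_p ≈ 0.281 s

Dividing through by 4.37: denominator becomes s² + 9.291 s + 146.5.
So ω_n = √146.5 = 12.1 rad/s and ζ = 9.291/(2·12.1) = 0.384.
ω_d = 12.1·√(1 − 0.384²) = 11.2 rad/s. t_p = π/ω_d = 0.281 s.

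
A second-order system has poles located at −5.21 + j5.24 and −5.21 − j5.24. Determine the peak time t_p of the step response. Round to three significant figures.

t_p ≈ 0.600 s

t_p = π/ω_d with ω_d = 5.24 (the imaginary part), so t_p = 0.600 s.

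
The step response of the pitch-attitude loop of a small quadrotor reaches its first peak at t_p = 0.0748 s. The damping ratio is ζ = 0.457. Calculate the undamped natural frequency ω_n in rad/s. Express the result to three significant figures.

ω_n ≈ 47.2 rad/s

Peak time t_p = π/ω_d, so ω_d = π/t_p = π/0.0748 = 42.0 rad/s.
ω_n = ω_d/√(1−ζ²) = 42.0/√0.791 = 47.2 rad/s.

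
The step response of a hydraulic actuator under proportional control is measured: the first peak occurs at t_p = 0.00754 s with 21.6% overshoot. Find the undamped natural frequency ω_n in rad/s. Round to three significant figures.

ω_n ≈ 464 rad/s

From the overshoot, ζ = −ln(OS)/√(π²+ln²(OS)) = 0.438.
From t_p = π/ω_d, ω_d = π/0.00754 = 417 rad/s, so ω_n = ω_d/√(1−ζ²) = 464 rad/s.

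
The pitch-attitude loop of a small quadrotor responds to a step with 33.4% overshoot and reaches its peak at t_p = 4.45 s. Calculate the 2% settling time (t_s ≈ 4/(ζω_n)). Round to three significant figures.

From the overshoot, ζ = −ln(OS)/√(π²+ln²(OS)) = 0.330.
From t_p = π/ω_d, ω_d = π/4.45 = 0.706 rad/s, so ω_n = ω_d/√(1−ζ²) = 0.748 rad/s.
t_s ≈ 4/(ζω_n) = 4/(0.330·0.748) = 16.2 s.

t_s ≈ 16.2 s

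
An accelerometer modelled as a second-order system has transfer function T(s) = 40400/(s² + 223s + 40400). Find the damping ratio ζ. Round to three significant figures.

ζ ≈ 0.555

Matching coefficients with s² + 2ζω_n s + ω_n² gives ω_n² = 40400 ⇒ ω_n = 201 rad/s, and ζ = 223/(2ω_n) = 0.555.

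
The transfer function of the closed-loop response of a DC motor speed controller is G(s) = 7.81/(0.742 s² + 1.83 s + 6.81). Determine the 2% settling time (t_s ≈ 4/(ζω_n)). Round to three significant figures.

t_s ≈ 3.24 s

Dividing through by 0.742: denominator becomes s² + 2.466 s + 9.178.
So ω_n = √9.178 = 3.03 rad/s and ζ = 2.466/(2·3.03) = 0.407.
t_s ≈ 4/(ζω_n) = 3.24 s.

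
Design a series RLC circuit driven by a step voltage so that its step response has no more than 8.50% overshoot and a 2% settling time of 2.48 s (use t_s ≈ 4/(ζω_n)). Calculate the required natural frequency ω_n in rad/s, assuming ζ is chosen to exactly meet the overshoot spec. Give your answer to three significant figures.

ω_n ≈ 2.61 rad/s

From %OS = 100·exp(−πζ/√(1−ζ²)), invert to get ζ = −ln(OS)/√(π² + ln²(OS)) with OS = 0.0850.
−ln 0.0850 = 2.465, so ζ = 2.465/√(π² + 6.077) = 0.617.
From t_s ≈ 4/(ζω_n): ω_n = 4/(ζ·t_s) = 4/(0.617·2.48) = 2.61 rad/s.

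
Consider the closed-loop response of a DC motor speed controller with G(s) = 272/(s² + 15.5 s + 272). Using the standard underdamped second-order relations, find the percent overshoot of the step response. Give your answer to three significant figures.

%OS ≈ 18.8%

Matching coefficients with s² + 2ζω_n s + ω_n² gives ω_n² = 272 ⇒ ω_n = 16.5 rad/s, and ζ = 15.5/(2ω_n) = 0.470.
Overshoot: exp(−π·0.470/√(1−0.470²)) = 0.188, i.e. 18.8%.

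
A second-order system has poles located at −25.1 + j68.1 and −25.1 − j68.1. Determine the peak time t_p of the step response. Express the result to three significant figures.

t_p = π/ω_d with ω_d = 68.1 (the imaginary part), so t_p = 0.0461 s.

t_p ≈ 0.0461 s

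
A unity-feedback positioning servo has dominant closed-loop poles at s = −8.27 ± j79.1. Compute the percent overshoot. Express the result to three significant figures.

With σ = 8.27, ω_d = 79.1: ω_n = √(σ²+ω_d²) = 79.5 rad/s, ζ = σ/ω_n = 0.104.
Overshoot: exp(−π·0.104/√(1−0.104²)) = 0.720, i.e. 72.0%.

%OS ≈ 72.0%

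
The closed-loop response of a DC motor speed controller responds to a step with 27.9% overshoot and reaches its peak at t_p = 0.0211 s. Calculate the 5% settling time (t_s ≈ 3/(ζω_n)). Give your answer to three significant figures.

ζ from %OS: ζ = |ln 0.279|/√(π²+ln²0.279) = 0.376.
From t_p = π/ω_d, ω_d = π/0.0211 = 149 rad/s, so ω_n = ω_d/√(1−ζ²) = 161 rad/s.
t_s ≈ 3/(ζω_n) = 3/(0.376·161) = 0.0496 s.

t_s ≈ 0.0496 s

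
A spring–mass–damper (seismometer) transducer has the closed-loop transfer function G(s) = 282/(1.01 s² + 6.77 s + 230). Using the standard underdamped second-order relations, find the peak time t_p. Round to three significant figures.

Dividing through by 1.01: denominator becomes s² + 6.703 s + 227.7.
So ω_n = √227.7 = 15.1 rad/s and ζ = 6.703/(2·15.1) = 0.222.
ω_d = ω_n√(1−ζ²) = 14.7 rad/s. t_p = π/ω_d = 0.214 s.

t_p ≈ 0.214 s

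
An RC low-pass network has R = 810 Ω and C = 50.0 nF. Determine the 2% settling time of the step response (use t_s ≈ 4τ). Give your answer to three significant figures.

τ = RC = 810 × 50.0 nF = 0.0000405 s.
t_s ≈ 4τ = 0.000162 s.

t_s ≈ 0.000162 s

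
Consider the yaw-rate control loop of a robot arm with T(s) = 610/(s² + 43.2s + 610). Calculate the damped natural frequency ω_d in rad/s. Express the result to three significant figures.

ω_d ≈ 12.0 rad/s

Comparing the denominator to s² + 2ζω_n s + ω_n²: ω_n = √610 = 24.7 rad/s, and 2ζω_n = 43.2 so ζ = 43.2/(2·24.7) = 0.875.
The damped frequency ω_d = ω_n√(1−ζ²) = 12.0 rad/s.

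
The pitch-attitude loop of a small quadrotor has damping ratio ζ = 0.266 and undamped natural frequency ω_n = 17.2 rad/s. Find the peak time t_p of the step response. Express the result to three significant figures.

The damped frequency is ω_d = ω_n√(1−ζ²) = 17.2·√(1−0.0708) = 16.6 rad/s.
Peak time t_p = π/ω_d = π/16.6 = 0.189 s.

t_p ≈ 0.189 s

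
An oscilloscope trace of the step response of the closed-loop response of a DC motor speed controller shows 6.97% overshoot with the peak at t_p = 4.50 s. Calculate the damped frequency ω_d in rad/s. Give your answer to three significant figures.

t_p = π/ω_d, so ω_d = π/4.50 = 0.698 rad/s.

ω_d ≈ 0.698 rad/s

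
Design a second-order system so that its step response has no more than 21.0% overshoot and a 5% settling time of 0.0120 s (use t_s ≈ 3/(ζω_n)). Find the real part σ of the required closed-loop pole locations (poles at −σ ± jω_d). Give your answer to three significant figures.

σ ≈ 250

The settling-time spec alone fixes σ = ζω_n = 3/t_s = 3/0.0120 = 250.
(Overshoot then fixes ζ = 0.445 and hence ω_d = σ·√(1−ζ²)/ζ = 503 rad/s.)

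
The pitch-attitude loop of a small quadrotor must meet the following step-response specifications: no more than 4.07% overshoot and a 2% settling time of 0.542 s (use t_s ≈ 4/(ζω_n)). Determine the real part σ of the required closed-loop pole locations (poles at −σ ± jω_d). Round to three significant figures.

σ ≈ 7.38

The settling-time spec alone fixes σ = ζω_n = 4/t_s = 4/0.542 = 7.38.
(Overshoot then fixes ζ = 0.714 and hence ω_d = σ·√(1−ζ²)/ζ = 7.24 rad/s.)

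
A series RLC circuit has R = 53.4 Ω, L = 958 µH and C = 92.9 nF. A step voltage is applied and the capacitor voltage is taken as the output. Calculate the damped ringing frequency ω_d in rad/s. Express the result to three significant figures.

For a series RLC circuit (capacitor voltage as output), ω_n = 1/√(LC) = 1/√(958 µH · 92.9 nF) = 106000 rad/s.
ζ = (R/2)·√(C/L) = (53.4/2)·√(92.9 nF/958 µH) = 0.263.
ω_d = 106000·√(1 − 0.263²) = 102000 rad/s.

ω_d ≈ 102000 rad/s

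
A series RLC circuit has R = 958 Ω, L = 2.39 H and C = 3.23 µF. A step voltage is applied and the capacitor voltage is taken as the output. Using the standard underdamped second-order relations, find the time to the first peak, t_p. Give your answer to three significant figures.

For a series RLC circuit (capacitor voltage as output), ω_n = 1/√(LC) = 1/√(2.39 H · 3.23 µF) = 360 rad/s.
ζ = (R/2)·√(C/L) = (958/2)·√(3.23 µF/2.39 H) = 0.557.
ω_d = ω_n√(1−ζ²) = 299 rad/s. t_p = π/ω_d = 0.0105 s.

t_p ≈ 0.0105 s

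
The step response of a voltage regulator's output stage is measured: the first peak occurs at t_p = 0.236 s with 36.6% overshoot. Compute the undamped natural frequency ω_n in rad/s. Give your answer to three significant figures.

ω_n ≈ 14.0 rad/s

ζ from %OS: ζ = |ln 0.366|/√(π²+ln²0.366) = 0.305.
From t_p = π/ω_d, ω_d = π/0.236 = 13.3 rad/s, so ω_n = ω_d/√(1−ζ²) = 14.0 rad/s.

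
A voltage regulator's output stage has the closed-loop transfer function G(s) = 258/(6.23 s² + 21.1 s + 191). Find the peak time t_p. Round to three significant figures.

Dividing through by 6.23: denominator becomes s² + 3.387 s + 30.66.
So ω_n = √30.66 = 5.54 rad/s and ζ = 3.387/(2·5.54) = 0.306.
ω_d = 5.54·√(1 − 0.306²) = 5.27 rad/s. t_p = π/ω_d = 0.596 s.

t_p ≈ 0.596 s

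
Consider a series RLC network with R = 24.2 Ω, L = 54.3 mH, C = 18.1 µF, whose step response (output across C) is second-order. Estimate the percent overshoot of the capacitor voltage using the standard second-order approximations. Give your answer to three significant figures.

For a series RLC circuit (capacitor voltage as output), ω_n = 1/√(LC) = 1/√(54.3 mH · 18.1 µF) = 1010 rad/s.
ζ = (R/2)·√(C/L) = (24.2/2)·√(18.1 µF/54.3 mH) = 0.221.
%OS = 100·exp(−πζ/√(1−ζ²)) = 49.1%.

%OS ≈ 49.1%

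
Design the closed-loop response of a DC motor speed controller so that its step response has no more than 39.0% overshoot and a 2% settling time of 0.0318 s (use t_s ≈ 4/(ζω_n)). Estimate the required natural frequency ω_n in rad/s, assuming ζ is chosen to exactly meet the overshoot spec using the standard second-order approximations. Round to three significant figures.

ω_n ≈ 438 rad/s

From %OS = 100·exp(−πζ/√(1−ζ²)), invert to get ζ = −ln(OS)/√(π² + ln²(OS)) with OS = 0.390.
−ln 0.390 = 0.9416, so ζ = 0.9416/√(π² + 0.8866) = 0.287.
Then ω_n = 4/(ζ t_s) = 4/(0.287 × 0.0318) = 438 rad/s.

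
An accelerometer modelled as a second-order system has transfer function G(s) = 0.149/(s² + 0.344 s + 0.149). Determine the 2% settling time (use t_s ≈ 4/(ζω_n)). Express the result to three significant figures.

Matching coefficients with s² + 2ζω_n s + ω_n² gives ω_n² = 0.149 ⇒ ω_n = 0.386 rad/s, and ζ = 0.344/(2ω_n) = 0.446.
t_s ≈ 4/(ζω_n) = 4/(0.446·0.386) = 23.3 s.

t_s ≈ 23.3 s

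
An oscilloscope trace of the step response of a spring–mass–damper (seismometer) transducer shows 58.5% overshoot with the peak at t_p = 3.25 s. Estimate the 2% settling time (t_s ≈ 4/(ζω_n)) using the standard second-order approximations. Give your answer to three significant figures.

The overshoot fixes ζ = −ln(OS)/√(π²+ln²(OS)) = 0.168.
From t_p = π/ω_d, ω_d = π/3.25 = 0.967 rad/s, so ω_n = ω_d/√(1−ζ²) = 0.981 rad/s.
t_s ≈ 4/(ζω_n) = 4/(0.168·0.981) = 24.2 s.

t_s ≈ 24.2 s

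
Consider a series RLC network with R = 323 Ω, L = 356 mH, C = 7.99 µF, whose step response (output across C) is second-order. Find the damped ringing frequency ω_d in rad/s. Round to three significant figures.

ω_d ≈ 382 rad/s

For a series RLC circuit (capacitor voltage as output), ω_n = 1/√(LC) = 1/√(356 mH · 7.99 µF) = 593 rad/s.
ζ = (R/2)·√(C/L) = (323/2)·√(7.99 µF/356 mH) = 0.765.
ω_d = 593·√(1 − 0.765²) = 382 rad/s.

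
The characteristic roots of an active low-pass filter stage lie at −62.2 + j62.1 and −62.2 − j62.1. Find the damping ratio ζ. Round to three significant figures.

ζ ≈ 0.708

With σ = 62.2, ω_d = 62.1: ω_n = √(σ²+ω_d²) = 87.9 rad/s, ζ = σ/ω_n = 0.708.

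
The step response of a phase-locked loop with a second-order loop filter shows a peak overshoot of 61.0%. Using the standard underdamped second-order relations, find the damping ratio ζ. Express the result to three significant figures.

Inverting the overshoot relation: ζ = |ln 0.610|/√(π² + ln²0.610) = 0.155.

ζ ≈ 0.155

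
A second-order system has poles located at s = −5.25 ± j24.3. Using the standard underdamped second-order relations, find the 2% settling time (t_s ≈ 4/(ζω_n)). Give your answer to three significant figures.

For poles at −σ ± jω_d, ζω_n = σ = 5.25, so t_s ≈ 4/σ = 0.762 s.

t_s ≈ 0.762 s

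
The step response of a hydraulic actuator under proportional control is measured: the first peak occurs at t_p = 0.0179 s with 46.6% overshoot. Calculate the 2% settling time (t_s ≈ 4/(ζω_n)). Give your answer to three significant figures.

ζ from %OS: ζ = |ln 0.466|/√(π²+ln²0.466) = 0.236.
From t_p = π/ω_d, ω_d = π/0.0179 = 176 rad/s, so ω_n = ω_d/√(1−ζ²) = 181 rad/s.
t_s ≈ 4/(ζω_n) = 4/(0.236·181) = 0.0938 s.

t_s ≈ 0.0938 s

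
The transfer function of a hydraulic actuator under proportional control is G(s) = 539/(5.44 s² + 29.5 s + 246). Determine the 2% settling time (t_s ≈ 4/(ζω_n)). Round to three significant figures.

t_s ≈ 1.48 s

Dividing through by 5.44: denominator becomes s² + 5.423 s + 45.22.
So ω_n = √45.22 = 6.72 rad/s and ζ = 5.423/(2·6.72) = 0.403.
t_s ≈ 4/(ζω_n) = 1.48 s.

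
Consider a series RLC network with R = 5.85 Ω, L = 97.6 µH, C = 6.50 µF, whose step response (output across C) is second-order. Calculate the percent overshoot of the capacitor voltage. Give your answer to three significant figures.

For a series RLC circuit (capacitor voltage as output), ω_n = 1/√(LC) = 1/√(97.6 µH · 6.50 µF) = 39700 rad/s.
ζ = (R/2)·√(C/L) = (5.85/2)·√(6.50 µF/97.6 µH) = 0.755.
Overshoot: exp(−π·0.755/√(1−0.755²)) = 0.0269, i.e. 2.69%.

%OS ≈ 2.69%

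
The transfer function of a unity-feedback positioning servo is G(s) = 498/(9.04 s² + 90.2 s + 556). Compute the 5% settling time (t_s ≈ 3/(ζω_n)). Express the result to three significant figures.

t_s ≈ 0.601 s

Dividing through by 9.04: denominator becomes s² + 9.978 s + 61.50.
So ω_n = √61.50 = 7.84 rad/s and ζ = 9.978/(2·7.84) = 0.636.
t_s ≈ 3/(ζω_n) = 0.601 s.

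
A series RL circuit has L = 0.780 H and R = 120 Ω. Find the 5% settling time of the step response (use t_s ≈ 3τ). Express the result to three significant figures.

τ = L/R = 0.780/120 = 0.00650 s.
t_s ≈ 3τ = 0.0195 s.

t_s ≈ 0.0195 s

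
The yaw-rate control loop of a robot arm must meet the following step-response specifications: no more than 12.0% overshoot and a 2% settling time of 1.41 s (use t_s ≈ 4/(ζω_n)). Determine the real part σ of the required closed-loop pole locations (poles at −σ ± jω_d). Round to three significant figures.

σ ≈ 2.84

The settling-time spec alone fixes σ = ζω_n = 4/t_s = 4/1.41 = 2.84.
(Overshoot then fixes ζ = 0.559 and hence ω_d = σ·√(1−ζ²)/ζ = 4.20 rad/s.)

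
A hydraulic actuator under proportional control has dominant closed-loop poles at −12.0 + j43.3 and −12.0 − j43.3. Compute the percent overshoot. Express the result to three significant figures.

The poles are at −σ ± jω_d with σ = 12.0 and ω_d = 43.3, so ω_n = √(σ²+ω_d²) = 44.9 rad/s and ζ = σ/ω_n = 0.267.
Overshoot: exp(−π·0.267/√(1−0.267²)) = 0.419, i.e. 41.9%.

%OS ≈ 41.9%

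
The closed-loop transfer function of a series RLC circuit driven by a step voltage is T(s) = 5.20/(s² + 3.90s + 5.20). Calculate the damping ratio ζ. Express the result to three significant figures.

ζ ≈ 0.855

Matching coefficients with s² + 2ζω_n s + ω_n² gives ω_n² = 5.20 ⇒ ω_n = 2.28 rad/s, and ζ = 3.90/(2ω_n) = 0.855.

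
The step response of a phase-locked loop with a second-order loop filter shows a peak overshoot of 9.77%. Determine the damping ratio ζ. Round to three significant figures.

ζ = −ln(OS)/√(π² + (ln OS)²). With OS = 0.0977, ln OS = −2.326 and ζ = 2.326/3.909 = 0.595.

ζ ≈ 0.595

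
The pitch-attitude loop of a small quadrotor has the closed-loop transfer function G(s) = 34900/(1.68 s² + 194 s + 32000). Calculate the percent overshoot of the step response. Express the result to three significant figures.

Dividing through by 1.68: denominator becomes s² + 115.5 s + 19050.
So ω_n = √19050 = 138 rad/s and ζ = 115.5/(2·138) = 0.418.
%OS = 100·exp(−πζ/√(1−ζ²)) = 23.5%.

%OS ≈ 23.5%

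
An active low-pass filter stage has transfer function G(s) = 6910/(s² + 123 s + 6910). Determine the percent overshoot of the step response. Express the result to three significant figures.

%OS ≈ 3.16%

ω_n = √6910 = 83.1 rad/s; ζ = 123/(2·83.1) = 0.740.
Overshoot: exp(−π·0.740/√(1−0.740²)) = 0.0316, i.e. 3.16%.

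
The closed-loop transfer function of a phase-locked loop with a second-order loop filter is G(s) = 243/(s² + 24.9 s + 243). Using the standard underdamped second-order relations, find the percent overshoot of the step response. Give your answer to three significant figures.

%OS ≈ 1.55%

ω_n = √243 = 15.6 rad/s; ζ = 24.9/(2·15.6) = 0.799.
%OS = 100·exp(−πζ/√(1−ζ²)) = 1.55%.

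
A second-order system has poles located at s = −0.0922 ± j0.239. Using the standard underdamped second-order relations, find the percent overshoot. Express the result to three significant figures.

%OS ≈ 29.8%

With σ = 0.0922, ω_d = 0.239: ω_n = √(σ²+ω_d²) = 0.256 rad/s, ζ = σ/ω_n = 0.360.
Overshoot: exp(−π·0.360/√(1−0.360²)) = 0.298, i.e. 29.8%.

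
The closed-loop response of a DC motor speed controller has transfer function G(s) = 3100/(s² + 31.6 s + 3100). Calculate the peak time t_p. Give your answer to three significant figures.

Comparing the denominator to s² + 2ζω_n s + ω_n²: ω_n = √3100 = 55.7 rad/s, and 2ζω_n = 31.6 so ζ = 31.6/(2·55.7) = 0.284.
The damped frequency ω_d = ω_n√(1−ζ²) = 53.4 rad/s. Then t_p = π/ω_d = 0.0588 s.

t_p ≈ 0.0588 s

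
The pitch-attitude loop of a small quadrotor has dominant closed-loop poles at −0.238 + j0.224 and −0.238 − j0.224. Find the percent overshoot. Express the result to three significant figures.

The poles are at −σ ± jω_d with σ = 0.238 and ω_d = 0.224, so ω_n = √(σ²+ω_d²) = 0.327 rad/s and ζ = σ/ω_n = 0.728.
%OS = 100·exp(−πζ/√(1−ζ²)) = 3.55%.

%OS ≈ 3.55%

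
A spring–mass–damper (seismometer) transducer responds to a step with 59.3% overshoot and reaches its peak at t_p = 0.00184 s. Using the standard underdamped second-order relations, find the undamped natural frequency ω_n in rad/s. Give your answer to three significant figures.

ω_n ≈ 1730 rad/s

ζ from %OS: ζ = |ln 0.593|/√(π²+ln²0.593) = 0.164.
t_p = π/ω_d ⇒ ω_d = 1710 rad/s; then ω_n = ω_d/√(1−ζ²) = 1730 rad/s.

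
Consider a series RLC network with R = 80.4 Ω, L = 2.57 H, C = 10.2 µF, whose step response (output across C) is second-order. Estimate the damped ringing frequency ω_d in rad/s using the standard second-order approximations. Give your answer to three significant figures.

ω_d ≈ 195 rad/s

For a series RLC circuit (capacitor voltage as output), ω_n = 1/√(LC) = 1/√(2.57 H · 10.2 µF) = 195 rad/s.
ζ = (R/2)·√(C/L) = (80.4/2)·√(10.2 µF/2.57 H) = 0.0801.
ω_d = ω_n√(1−ζ²) = 195 rad/s.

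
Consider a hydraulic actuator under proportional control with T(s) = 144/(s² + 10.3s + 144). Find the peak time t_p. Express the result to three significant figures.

t_p ≈ 0.290 s

Comparing the denominator to s² + 2ζω_n s + ω_n²: ω_n = √144 = 12.0 rad/s, and 2ζω_n = 10.3 so ζ = 10.3/(2·12.0) = 0.429.
The damped frequency ω_d = ω_n√(1−ζ²) = 10.8 rad/s. Then t_p = π/ω_d = 0.290 s.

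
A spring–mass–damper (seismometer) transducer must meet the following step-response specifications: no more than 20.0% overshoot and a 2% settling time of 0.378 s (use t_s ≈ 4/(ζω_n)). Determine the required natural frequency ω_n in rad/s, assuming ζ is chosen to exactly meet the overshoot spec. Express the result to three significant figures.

ζ = −ln(OS)/√(π² + (ln OS)²). With OS = 0.200, ln OS = −1.609 and ζ = 1.609/3.530 = 0.456.
From t_s ≈ 4/(ζω_n): ω_n = 4/(ζ·t_s) = 4/(0.456·0.378) = 23.2 rad/s.

ω_n ≈ 23.2 rad/s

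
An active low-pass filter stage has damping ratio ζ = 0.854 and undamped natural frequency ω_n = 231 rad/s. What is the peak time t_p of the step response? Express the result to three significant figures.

t_p ≈ 0.0261 s

The damped frequency is ω_d = ω_n√(1−ζ²) = 231·√(1−0.729) = 120 rad/s.
Peak time t_p = π/ω_d = π/120 = 0.0261 s.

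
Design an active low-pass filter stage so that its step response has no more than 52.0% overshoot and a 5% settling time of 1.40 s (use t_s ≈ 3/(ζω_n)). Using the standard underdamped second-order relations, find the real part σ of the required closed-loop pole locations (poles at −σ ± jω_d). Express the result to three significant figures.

σ ≈ 2.14

The settling-time spec alone fixes σ = ζω_n = 3/t_s = 3/1.40 = 2.14.
(Overshoot then fixes ζ = 0.204 and hence ω_d = σ·√(1−ζ²)/ζ = 10.3 rad/s.)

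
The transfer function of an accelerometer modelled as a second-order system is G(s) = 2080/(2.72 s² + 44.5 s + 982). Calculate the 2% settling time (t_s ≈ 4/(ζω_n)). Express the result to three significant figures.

t_s ≈ 0.489 s

Dividing through by 2.72: denominator becomes s² + 16.36 s + 361.0.
So ω_n = √361.0 = 19.0 rad/s and ζ = 16.36/(2·19.0) = 0.431.
t_s ≈ 4/(ζω_n) = 0.489 s.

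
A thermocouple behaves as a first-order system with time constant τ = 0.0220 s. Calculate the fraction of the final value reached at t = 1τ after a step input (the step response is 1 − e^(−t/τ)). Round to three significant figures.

y/y_∞ ≈ 0.632

y(t)/y_∞ = 1 − e^(−t/τ) = 1 − e^(−1) = 1 − e^(−1.00) = 0.632.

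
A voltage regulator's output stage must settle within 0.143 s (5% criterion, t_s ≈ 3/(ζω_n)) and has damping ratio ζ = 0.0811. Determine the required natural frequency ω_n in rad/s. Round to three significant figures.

ω_n ≈ 259 rad/s

Rearranging t_s ≈ 3/(ζω_n) gives ω_n = 3/(ζ·t_s) = 3/(0.0811 × 0.143) = 259 rad/s.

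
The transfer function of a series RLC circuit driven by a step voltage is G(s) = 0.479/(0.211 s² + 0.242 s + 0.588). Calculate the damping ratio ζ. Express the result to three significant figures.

Dividing through by 0.211: denominator becomes s² + 1.147 s + 2.787.
So ω_n = √2.787 = 1.67 rad/s and ζ = 1.147/(2·1.67) = 0.344.

ζ ≈ 0.344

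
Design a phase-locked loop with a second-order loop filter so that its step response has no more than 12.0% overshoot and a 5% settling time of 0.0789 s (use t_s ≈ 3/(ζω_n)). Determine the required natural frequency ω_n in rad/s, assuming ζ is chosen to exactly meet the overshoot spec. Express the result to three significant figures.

ω_n ≈ 68.0 rad/s

Inverting the overshoot relation: ζ = |ln 0.120|/√(π² + ln²0.120) = 0.559.
Then ω_n = 3/(ζ t_s) = 3/(0.559 × 0.0789) = 68.0 rad/s.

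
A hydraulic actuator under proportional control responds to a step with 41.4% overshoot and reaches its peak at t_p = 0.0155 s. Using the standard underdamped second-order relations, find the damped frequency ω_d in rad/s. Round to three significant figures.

t_p = π/ω_d, so ω_d = π/0.0155 = 203 rad/s.

ω_d ≈ 203 rad/s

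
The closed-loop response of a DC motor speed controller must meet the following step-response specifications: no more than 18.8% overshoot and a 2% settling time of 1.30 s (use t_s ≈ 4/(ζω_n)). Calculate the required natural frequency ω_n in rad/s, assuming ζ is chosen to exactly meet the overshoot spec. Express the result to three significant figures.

Inverting the overshoot relation: ζ = |ln 0.188|/√(π² + ln²0.188) = 0.470.
Then ω_n = 4/(ζ t_s) = 4/(0.470 × 1.30) = 6.55 rad/s.

ω_n ≈ 6.55 rad/s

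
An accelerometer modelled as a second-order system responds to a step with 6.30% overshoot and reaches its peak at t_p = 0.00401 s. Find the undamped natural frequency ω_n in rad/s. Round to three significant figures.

The overshoot fixes ζ = −ln(OS)/√(π²+ln²(OS)) = 0.661.
From t_p = π/ω_d, ω_d = π/0.00401 = 783 rad/s, so ω_n = ω_d/√(1−ζ²) = 1040 rad/s.

ω_n ≈ 1040 rad/s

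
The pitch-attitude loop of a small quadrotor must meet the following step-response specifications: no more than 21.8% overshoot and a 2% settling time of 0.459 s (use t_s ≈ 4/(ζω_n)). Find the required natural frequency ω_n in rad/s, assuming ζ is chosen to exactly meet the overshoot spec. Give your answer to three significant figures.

Inverting the overshoot relation: ζ = |ln 0.218|/√(π² + ln²0.218) = 0.436.
Then ω_n = 4/(ζ t_s) = 4/(0.436 × 0.459) = 20.0 rad/s.

ω_n ≈ 20.0 rad/s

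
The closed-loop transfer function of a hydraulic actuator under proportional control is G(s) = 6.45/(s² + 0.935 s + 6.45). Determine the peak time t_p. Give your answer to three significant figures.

t_p ≈ 1.26 s

Comparing the denominator to s² + 2ζω_n s + ω_n²: ω_n = √6.45 = 2.54 rad/s, and 2ζω_n = 0.935 so ζ = 0.935/(2·2.54) = 0.184.
ω_d = 2.54·√(1 − 0.184²) = 2.50 rad/s. Then t_p = π/ω_d = 1.26 s.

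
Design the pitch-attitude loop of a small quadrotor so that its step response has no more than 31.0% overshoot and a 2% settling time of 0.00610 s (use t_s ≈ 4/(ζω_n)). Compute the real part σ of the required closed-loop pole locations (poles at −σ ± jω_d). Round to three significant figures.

The settling-time spec alone fixes σ = ζω_n = 4/t_s = 4/0.00610 = 656.
(Overshoot then fixes ζ = 0.349 and hence ω_d = σ·√(1−ζ²)/ζ = 1760 rad/s.)

σ ≈ 656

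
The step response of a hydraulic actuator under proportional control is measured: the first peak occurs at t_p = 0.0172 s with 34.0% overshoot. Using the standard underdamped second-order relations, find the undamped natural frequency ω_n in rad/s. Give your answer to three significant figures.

ω_n ≈ 193 rad/s

The overshoot fixes ζ = −ln(OS)/√(π²+ln²(OS)) = 0.325.
t_p = π/ω_d ⇒ ω_d = 183 rad/s; then ω_n = ω_d/√(1−ζ²) = 193 rad/s.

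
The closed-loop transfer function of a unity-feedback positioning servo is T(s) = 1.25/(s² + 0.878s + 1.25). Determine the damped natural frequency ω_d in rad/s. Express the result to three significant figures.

Comparing the denominator to s² + 2ζω_n s + ω_n²: ω_n = √1.25 = 1.12 rad/s, and 2ζω_n = 0.878 so ζ = 0.878/(2·1.12) = 0.393.
The damped frequency ω_d = ω_n√(1−ζ²) = 1.03 rad/s.

ω_d ≈ 1.03 rad/s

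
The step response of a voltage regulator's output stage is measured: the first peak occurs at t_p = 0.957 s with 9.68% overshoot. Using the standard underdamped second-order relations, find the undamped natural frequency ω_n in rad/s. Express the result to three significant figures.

The overshoot fixes ζ = −ln(OS)/√(π²+ln²(OS)) = 0.597.
t_p = π/ω_d ⇒ ω_d = 3.28 rad/s; then ω_n = ω_d/√(1−ζ²) = 4.09 rad/s.

ω_n ≈ 4.09 rad/s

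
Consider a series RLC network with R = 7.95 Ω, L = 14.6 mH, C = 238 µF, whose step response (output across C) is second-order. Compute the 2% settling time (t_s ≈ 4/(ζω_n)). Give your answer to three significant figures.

For a series RLC circuit (capacitor voltage as output), ω_n = 1/√(LC) = 1/√(14.6 mH · 238 µF) = 536 rad/s.
ζ = (R/2)·√(C/L) = (7.95/2)·√(238 µF/14.6 mH) = 0.508.
t_s ≈ 4/(ζω_n) = 0.0147 s.

t_s ≈ 0.0147 s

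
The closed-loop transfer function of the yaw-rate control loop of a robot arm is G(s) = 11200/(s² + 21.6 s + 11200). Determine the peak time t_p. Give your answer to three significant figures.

t_p ≈ 0.0298 s

ω_n = √11200 = 106 rad/s; ζ = 21.6/(2·106) = 0.102.
The damped frequency ω_d = ω_n√(1−ζ²) = 105 rad/s. Then t_p = π/ω_d = 0.0298 s.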